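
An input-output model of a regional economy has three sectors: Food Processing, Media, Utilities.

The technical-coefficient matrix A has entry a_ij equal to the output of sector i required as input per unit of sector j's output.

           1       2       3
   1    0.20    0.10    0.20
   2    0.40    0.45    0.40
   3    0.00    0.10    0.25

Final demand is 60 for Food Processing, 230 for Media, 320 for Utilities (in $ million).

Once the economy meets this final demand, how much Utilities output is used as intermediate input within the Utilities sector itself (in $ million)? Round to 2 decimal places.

z_33 = 143.08

I − A =
  [   0.80    -0.10    -0.20]
  [  -0.40     0.55    -0.40]
  [   0.00    -0.10     0.75]
Cofactors of I−A, C_ij = (−1)^(i+j)·(minor ij) (rows/columns in the sector order above):
  C_11 = (0.55)(0.75) − (-0.40)(-0.10) = 0.3725
  C_12 = −[(-0.40)(0.75) − (-0.40)(0.00)] = 0.3000
  C_13 = (-0.40)(-0.10) − (0.55)(0.00) = 0.0400
  C_21 = −[(-0.10)(0.75) − (-0.20)(-0.10)] = 0.0950
  C_22 = (0.80)(0.75) − (-0.20)(0.00) = 0.6000
  C_23 = −[(0.80)(-0.10) − (-0.10)(0.00)] = 0.0800
  C_31 = (-0.10)(-0.40) − (-0.20)(0.55) = 0.1500
  C_32 = −[(0.80)(-0.40) − (-0.20)(-0.40)] = 0.4000
  C_33 = (0.80)(0.55) − (-0.10)(-0.40) = 0.4000
det(I−A) = Σ_j (I−A)_1j·C_1j = (0.80)(0.3725) + (-0.10)(0.3000) + (-0.20)(0.0400) = 0.2600
adj(I−A) = Cᵀ =
  [ 0.3725   0.0950   0.1500]
  [ 0.3000   0.6000   0.4000]
  [ 0.0400   0.0800   0.4000]
(I − A)⁻¹ = adj(I−A) / det(I−A) ≈
  [   1.4327     0.3654     0.5769]
  [   1.1538     2.3077     1.5385]
  [   0.1538     0.3077     1.5385]
First solve x = (I − A)⁻¹ d = adj(I−A)·d / det(I−A); in particular x_3 = (0.0400·60 + 0.0800·230 + 0.4000·320) / 0.2600 = 148.80 / 0.2600 ≈ 572.3077.
Intermediate flow from 3 to 3: z_33 = a_33 · x_3 = 0.25 × 148.80 / 0.2600 = 37.20 / 0.2600 ≈ 143.08.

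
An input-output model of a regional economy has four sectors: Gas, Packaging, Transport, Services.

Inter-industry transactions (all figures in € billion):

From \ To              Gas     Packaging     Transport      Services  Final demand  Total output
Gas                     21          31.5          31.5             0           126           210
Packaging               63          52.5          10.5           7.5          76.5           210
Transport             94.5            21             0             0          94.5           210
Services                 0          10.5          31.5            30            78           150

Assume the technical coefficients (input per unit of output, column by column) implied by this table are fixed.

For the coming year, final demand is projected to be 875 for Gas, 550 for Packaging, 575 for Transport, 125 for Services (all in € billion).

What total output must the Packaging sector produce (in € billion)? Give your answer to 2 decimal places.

Technical coefficients a_ij = z_ij / X_j:
  a_11 = 21/210 = 0.10, a_21 = 63/210 = 0.30, a_31 = 94.5/210 = 0.45, a_41 = 0/210 = 0.00
  a_12 = 31.5/210 = 0.15, a_22 = 52.5/210 = 0.25, a_32 = 21/210 = 0.10, a_42 = 10.5/210 = 0.05
  a_13 = 31.5/210 = 0.15, a_23 = 10.5/210 = 0.05, a_33 = 0/210 = 0.00, a_43 = 31.5/210 = 0.15
  a_14 = 0/150 = 0.00, a_24 = 7.5/150 = 0.05, a_34 = 0/150 = 0.00, a_44 = 30/150 = 0.20
I − A =
  [   0.90    -0.15    -0.15     0.00]
  [  -0.30     0.75    -0.05    -0.05]
  [  -0.45    -0.10     1.00     0.00]
  [   0.00    -0.05    -0.15     0.80]
Compute the cofactors C_ij = (−1)^(i+j)·(3×3 minor ij) of I−A; the adjugate is their transpose:
adj(I−A) = Cᵀ =
  [ 0.592750   0.132000   0.096750   0.008250]
  [ 0.261375   0.666000   0.078750   0.041625]
  [ 0.292875   0.126000   0.501750   0.007875]
  [ 0.071250   0.065250   0.099000   0.567000]
det(I−A) = Σ_j (I−A)_1j·C_1j = (0.90)(0.592750) + (-0.15)(0.261375) + (-0.15)(0.292875) + (0.00)(0.071250) = 0.4503375
(I − A)⁻¹ = adj(I−A) / det(I−A) ≈
  [   1.3162     0.2931     0.2148     0.0183]
  [   0.5804     1.4789     0.1749     0.0924]
  [   0.6503     0.2798     1.1142     0.0175]
  [   0.1582     0.1449     0.2198     1.2591]
x = (I − A)⁻¹ d = adj(I−A)·d / det(I−A), with det(I−A) = 0.4503375:
  x_1 = (0.592750·875 + 0.132000·550 + 0.096750·575 + 0.008250·125) / 0.4503375 = 647.91875 / 0.4503375 ≈ 1438.74
  x_2 = (0.261375·875 + 0.666000·550 + 0.078750·575 + 0.041625·125) / 0.4503375 = 645.4875 / 0.4503375 ≈ 1433.34
  x_3 = (0.292875·875 + 0.126000·550 + 0.501750·575 + 0.007875·125) / 0.4503375 = 615.05625 / 0.4503375 ≈ 1365.77
  x_4 = (0.071250·875 + 0.065250·550 + 0.099000·575 + 0.567000·125) / 0.4503375 = 226.03125 / 0.4503375 ≈ 501.92

x_2 = 1433.34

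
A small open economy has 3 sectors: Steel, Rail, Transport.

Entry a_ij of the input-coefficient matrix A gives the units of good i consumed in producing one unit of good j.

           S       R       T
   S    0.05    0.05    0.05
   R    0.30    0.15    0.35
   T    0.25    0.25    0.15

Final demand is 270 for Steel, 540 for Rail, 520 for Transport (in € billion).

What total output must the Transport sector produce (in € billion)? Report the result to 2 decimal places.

x_T = 1092.65

I − A =
  [   0.95    -0.05    -0.05]
  [  -0.30     0.85    -0.35]
  [  -0.25    -0.25     0.85]
Cofactors of I−A, C_ij = (−1)^(i+j)·(minor ij) (rows/columns in the sector order above):
  C_11 = (0.85)(0.85) − (-0.35)(-0.25) = 0.6350
  C_12 = −[(-0.30)(0.85) − (-0.35)(-0.25)] = 0.3425
  C_13 = (-0.30)(-0.25) − (0.85)(-0.25) = 0.2875
  C_21 = −[(-0.05)(0.85) − (-0.05)(-0.25)] = 0.0550
  C_22 = (0.95)(0.85) − (-0.05)(-0.25) = 0.7950
  C_23 = −[(0.95)(-0.25) − (-0.05)(-0.25)] = 0.2500
  C_31 = (-0.05)(-0.35) − (-0.05)(0.85) = 0.0600
  C_32 = −[(0.95)(-0.35) − (-0.05)(-0.30)] = 0.3475
  C_33 = (0.95)(0.85) − (-0.05)(-0.30) = 0.7925
det(I−A) = Σ_j (I−A)_1j·C_1j = (0.95)(0.6350) + (-0.05)(0.3425) + (-0.05)(0.2875) = 0.57175
adj(I−A) = Cᵀ =
  [ 0.6350   0.0550   0.0600]
  [ 0.3425   0.7950   0.3475]
  [ 0.2875   0.2500   0.7925]
(I − A)⁻¹ = adj(I−A) / det(I−A) ≈
  [   1.1106     0.0962     0.1049]
  [   0.5990     1.3905     0.6078]
  [   0.5028     0.4373     1.3861]
x = (I − A)⁻¹ d = adj(I−A)·d / det(I−A), with det(I−A) = 0.57175:
  x_S = (0.6350·270 + 0.0550·540 + 0.0600·520) / 0.57175 = 232.35 / 0.57175 ≈ 406.38
  x_R = (0.3425·270 + 0.7950·540 + 0.3475·520) / 0.57175 = 702.475 / 0.57175 ≈ 1228.64
  x_T = (0.2875·270 + 0.2500·540 + 0.7925·520) / 0.57175 = 624.725 / 0.57175 ≈ 1092.65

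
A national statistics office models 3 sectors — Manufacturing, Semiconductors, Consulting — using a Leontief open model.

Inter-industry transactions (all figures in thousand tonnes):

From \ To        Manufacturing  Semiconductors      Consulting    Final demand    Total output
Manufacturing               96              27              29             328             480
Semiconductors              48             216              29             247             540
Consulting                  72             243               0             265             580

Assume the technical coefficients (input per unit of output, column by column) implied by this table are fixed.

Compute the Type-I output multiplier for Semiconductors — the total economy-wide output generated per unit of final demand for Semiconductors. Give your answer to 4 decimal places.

m_S = 2.7396

Technical coefficients a_ij = z_ij / X_j:
  a_MM = 96/480 = 0.20, a_SM = 48/480 = 0.10, a_CM = 72/480 = 0.15
  a_MS = 27/540 = 0.05, a_SS = 216/540 = 0.40, a_CS = 243/540 = 0.45
  a_MC = 29/580 = 0.05, a_SC = 29/580 = 0.05, a_CC = 0/580 = 0.00
I − A =
  [   0.80    -0.05    -0.05]
  [  -0.10     0.60    -0.05]
  [  -0.15    -0.45     1.00]
Cofactors of I−A, C_ij = (−1)^(i+j)·(minor ij) (rows/columns in the sector order above):
  C_11 = (0.60)(1.00) − (-0.05)(-0.45) = 0.5775
  C_12 = −[(-0.10)(1.00) − (-0.05)(-0.15)] = 0.1075
  C_13 = (-0.10)(-0.45) − (0.60)(-0.15) = 0.1350
  C_21 = −[(-0.05)(1.00) − (-0.05)(-0.45)] = 0.0725
  C_22 = (0.80)(1.00) − (-0.05)(-0.15) = 0.7925
  C_23 = −[(0.80)(-0.45) − (-0.05)(-0.15)] = 0.3675
  C_31 = (-0.05)(-0.05) − (-0.05)(0.60) = 0.0325
  C_32 = −[(0.80)(-0.05) − (-0.05)(-0.10)] = 0.0450
  C_33 = (0.80)(0.60) − (-0.05)(-0.10) = 0.4750
det(I−A) = Σ_j (I−A)_1j·C_1j = (0.80)(0.5775) + (-0.05)(0.1075) + (-0.05)(0.1350) = 0.449875
adj(I−A) = Cᵀ =
  [ 0.5775   0.0725   0.0325]
  [ 0.1075   0.7925   0.0450]
  [ 0.1350   0.3675   0.4750]
(I − A)⁻¹ = adj(I−A) / det(I−A) ≈
  [   1.28369     0.16116     0.07224]
  [   0.23896     1.76160     0.10003]
  [   0.30008     0.81689     1.05585]
The output multiplier for sector j is the column-j sum of the Leontief inverse (I − A)⁻¹ = adj(I−A) / det(I−A).
Column S of adj(I−A): (0.0725, 0.7925, 0.3675); det(I−A) = 0.449875.
m_S = (0.0725 + 0.7925 + 0.3675) / 0.449875 = 1.2325 / 0.449875 ≈ 2.7396.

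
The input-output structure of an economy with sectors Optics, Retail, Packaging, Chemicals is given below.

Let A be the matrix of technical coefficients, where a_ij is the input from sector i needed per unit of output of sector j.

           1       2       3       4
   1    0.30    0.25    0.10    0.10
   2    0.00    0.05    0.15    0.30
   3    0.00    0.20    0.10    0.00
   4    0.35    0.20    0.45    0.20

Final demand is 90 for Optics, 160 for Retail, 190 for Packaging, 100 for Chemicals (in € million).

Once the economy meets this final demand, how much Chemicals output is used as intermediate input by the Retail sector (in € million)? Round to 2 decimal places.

z_42 = 78.65

I − A =
  [   0.70    -0.25    -0.10    -0.10]
  [   0.00     0.95    -0.15    -0.30]
  [   0.00    -0.20     0.90     0.00]
  [  -0.35    -0.20    -0.45     0.80]
Compute the cofactors C_ij = (−1)^(i+j)·(3×3 minor ij) of I−A; the adjugate is their transpose:
adj(I−A) = Cᵀ =
  [ 0.579000   0.223000   0.179500   0.156000]
  [ 0.094500   0.472500   0.183750   0.189000]
  [ 0.021000   0.105000   0.430500   0.042000]
  [ 0.288750   0.274750   0.366625   0.577500]
det(I−A) = Σ_j (I−A)_1j·C_1j = (0.70)(0.579000) + (-0.25)(0.094500) + (-0.10)(0.021000) + (-0.10)(0.288750) = 0.3507
(I − A)⁻¹ = adj(I−A) / det(I−A) ≈
  [   1.6510     0.6359     0.5118     0.4448]
  [   0.2695     1.3473     0.5240     0.5389]
  [   0.0599     0.2994     1.2275     0.1198]
  [   0.8234     0.7834     1.0454     1.6467]
First solve x = (I − A)⁻¹ d = adj(I−A)·d / det(I−A); in particular x_2 = (0.094500·90 + 0.472500·160 + 0.183750·190 + 0.189000·100) / 0.3507 = 137.9175 / 0.3507 ≈ 393.2635.
Intermediate flow from 4 to 2: z_42 = a_42 · x_2 = 0.20 × 137.9175 / 0.3507 = 27.5835 / 0.3507 ≈ 78.65.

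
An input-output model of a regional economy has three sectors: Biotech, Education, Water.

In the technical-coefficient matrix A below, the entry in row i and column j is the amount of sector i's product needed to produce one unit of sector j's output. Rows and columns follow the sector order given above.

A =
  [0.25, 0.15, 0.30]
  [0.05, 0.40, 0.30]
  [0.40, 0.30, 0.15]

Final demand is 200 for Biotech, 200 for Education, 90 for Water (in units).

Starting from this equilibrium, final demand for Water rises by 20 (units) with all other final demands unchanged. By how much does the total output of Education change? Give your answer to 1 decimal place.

I − A =
  [   0.75    -0.15    -0.30]
  [  -0.05     0.60    -0.30]
  [  -0.40    -0.30     0.85]
Cofactors of I−A, C_ij = (−1)^(i+j)·(minor ij) (rows/columns in the sector order above):
  C_11 = (0.60)(0.85) − (-0.30)(-0.30) = 0.4200
  C_12 = −[(-0.05)(0.85) − (-0.30)(-0.40)] = 0.1625
  C_13 = (-0.05)(-0.30) − (0.60)(-0.40) = 0.2550
  C_21 = −[(-0.15)(0.85) − (-0.30)(-0.30)] = 0.2175
  C_22 = (0.75)(0.85) − (-0.30)(-0.40) = 0.5175
  C_23 = −[(0.75)(-0.30) − (-0.15)(-0.40)] = 0.2850
  C_31 = (-0.15)(-0.30) − (-0.30)(0.60) = 0.2250
  C_32 = −[(0.75)(-0.30) − (-0.30)(-0.05)] = 0.2400
  C_33 = (0.75)(0.60) − (-0.15)(-0.05) = 0.4425
det(I−A) = Σ_j (I−A)_1j·C_1j = (0.75)(0.4200) + (-0.15)(0.1625) + (-0.30)(0.2550) = 0.214125
adj(I−A) = Cᵀ =
  [ 0.4200   0.2175   0.2250]
  [ 0.1625   0.5175   0.2400]
  [ 0.2550   0.2850   0.4425]
(I − A)⁻¹ = adj(I−A) / det(I−A) ≈
  [   1.9615     1.0158     1.0508]
  [   0.7589     2.4168     1.1208]
  [   1.1909     1.3310     2.0665]
Δx = (I − A)⁻¹ Δd with Δd having +20 in the Water component and 0 elsewhere.
So Δx_E = L_EW · (+20), where L_EW = adj(I−A)_EW / det(I−A) = 0.2400 / 0.214125.
Δx_E = 0.2400 × (+20) / 0.214125 = 4.80 / 0.214125 ≈ 22.4.

Δx_E = 22.4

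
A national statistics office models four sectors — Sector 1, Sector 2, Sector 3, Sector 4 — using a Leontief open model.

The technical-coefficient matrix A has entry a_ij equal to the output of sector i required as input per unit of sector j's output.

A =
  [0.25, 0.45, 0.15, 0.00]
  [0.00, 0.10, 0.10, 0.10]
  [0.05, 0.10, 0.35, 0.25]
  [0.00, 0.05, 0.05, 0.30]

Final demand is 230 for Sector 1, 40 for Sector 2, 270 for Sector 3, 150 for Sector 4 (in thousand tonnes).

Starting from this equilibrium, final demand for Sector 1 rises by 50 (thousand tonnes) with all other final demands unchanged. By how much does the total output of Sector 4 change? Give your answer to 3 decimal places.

Δx_4 = 0.441

I − A =
  [   0.75    -0.45    -0.15     0.00]
  [   0.00     0.90    -0.10    -0.10]
  [  -0.05    -0.10     0.65    -0.25]
  [   0.00    -0.05    -0.05     0.70]
Compute the cofactors C_ij = (−1)^(i+j)·(3×3 minor ij) of I−A; the adjugate is their transpose:
adj(I−A) = Cᵀ =
  [ 0.386250   0.211500   0.127500   0.075750]
  [ 0.003750   0.326625   0.056250   0.066750]
  [ 0.031250   0.077625   0.468750   0.178500]
  [ 0.002500   0.028875   0.037500   0.422250]
det(I−A) = Σ_j (I−A)_1j·C_1j = (0.75)(0.386250) + (-0.45)(0.003750) + (-0.15)(0.031250) + (0.00)(0.002500) = 0.2833125
(I − A)⁻¹ = adj(I−A) / det(I−A) ≈
  [   1.3633     0.7465     0.4500     0.2674]
  [   0.0132     1.1529     0.1985     0.2356]
  [   0.1103     0.2740     1.6545     0.6300]
  [   0.0088     0.1019     0.1324     1.4904]
Δx = (I − A)⁻¹ Δd with Δd having +50 in the Sector 1 component and 0 elsewhere.
So Δx_4 = L_41 · (+50), where L_41 = adj(I−A)_41 / det(I−A) = 0.002500 / 0.2833125.
Δx_4 = 0.002500 × (+50) / 0.2833125 = 0.125 / 0.2833125 ≈ 0.441.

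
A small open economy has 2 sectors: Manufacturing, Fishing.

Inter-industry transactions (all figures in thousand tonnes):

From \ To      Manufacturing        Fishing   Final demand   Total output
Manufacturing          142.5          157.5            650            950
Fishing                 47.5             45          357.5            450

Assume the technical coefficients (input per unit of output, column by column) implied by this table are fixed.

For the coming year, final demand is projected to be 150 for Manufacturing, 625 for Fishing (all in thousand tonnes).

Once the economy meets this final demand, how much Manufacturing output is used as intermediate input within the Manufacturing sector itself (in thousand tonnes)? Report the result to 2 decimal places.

z_11 = 70.99

Technical coefficients a_ij = z_ij / X_j:
  a_11 = 142.5/950 = 0.15, a_21 = 47.5/950 = 0.05
  a_12 = 157.5/450 = 0.35, a_22 = 45/450 = 0.10
I − A =
  [   0.85    -0.35]
  [  -0.05     0.90]
det(I−A) = (0.85)(0.90) − (-0.35)(-0.05) = 0.7475
adj(I−A) = [[0.90, 0.35], [0.05, 0.85]]
(I − A)⁻¹ = adj(I−A) / det(I−A) ≈
  [   1.2040     0.4682]
  [   0.0669     1.1371]
First solve x = (I − A)⁻¹ d = adj(I−A)·d / det(I−A); in particular x_1 = (0.90·150 + 0.35·625) / 0.7475 = 353.75 / 0.7475 ≈ 473.2441.
Intermediate flow from 1 to 1: z_11 = a_11 · x_1 = 0.15 × 353.75 / 0.7475 = 53.0625 / 0.7475 ≈ 70.99.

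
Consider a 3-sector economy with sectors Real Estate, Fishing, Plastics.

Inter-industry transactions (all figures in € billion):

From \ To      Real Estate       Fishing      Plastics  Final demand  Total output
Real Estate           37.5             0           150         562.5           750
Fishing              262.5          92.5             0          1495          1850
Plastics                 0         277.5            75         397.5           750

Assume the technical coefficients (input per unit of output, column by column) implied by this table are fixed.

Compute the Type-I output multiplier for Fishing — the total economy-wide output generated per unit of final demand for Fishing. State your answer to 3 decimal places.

Technical coefficients a_ij = z_ij / X_j:
  a_RR = 37.5/750 = 0.05, a_FR = 262.5/750 = 0.35, a_PR = 0/750 = 0.00
  a_RF = 0/1850 = 0.00, a_FF = 92.5/1850 = 0.05, a_PF = 277.5/1850 = 0.15
  a_RP = 150/750 = 0.20, a_FP = 0/750 = 0.00, a_PP = 75/750 = 0.10
I − A =
  [   0.95     0.00    -0.20]
  [  -0.35     0.95     0.00]
  [   0.00    -0.15     0.90]
Cofactors of I−A, C_ij = (−1)^(i+j)·(minor ij) (rows/columns in the sector order above):
  C_11 = (0.95)(0.90) − (0.00)(-0.15) = 0.8550
  C_12 = −[(-0.35)(0.90) − (0.00)(0.00)] = 0.3150
  C_13 = (-0.35)(-0.15) − (0.95)(0.00) = 0.0525
  C_21 = −[(0.00)(0.90) − (-0.20)(-0.15)] = 0.0300
  C_22 = (0.95)(0.90) − (-0.20)(0.00) = 0.8550
  C_23 = −[(0.95)(-0.15) − (0.00)(0.00)] = 0.1425
  C_31 = (0.00)(0.00) − (-0.20)(0.95) = 0.1900
  C_32 = −[(0.95)(0.00) − (-0.20)(-0.35)] = 0.0700
  C_33 = (0.95)(0.95) − (0.00)(-0.35) = 0.9025
det(I−A) = Σ_j (I−A)_1j·C_1j = (0.95)(0.8550) + (0.00)(0.3150) + (-0.20)(0.0525) = 0.80175
adj(I−A) = Cᵀ =
  [ 0.8550   0.0300   0.1900]
  [ 0.3150   0.8550   0.0700]
  [ 0.0525   0.1425   0.9025]
(I − A)⁻¹ = adj(I−A) / det(I−A) ≈
  [   1.0664     0.0374     0.2370]
  [   0.3929     1.0664     0.0873]
  [   0.0655     0.1777     1.1257]
The output multiplier for sector j is the column-j sum of the Leontief inverse (I − A)⁻¹ = adj(I−A) / det(I−A).
Column F of adj(I−A): (0.0300, 0.8550, 0.1425); det(I−A) = 0.80175.
m_F = (0.0300 + 0.8550 + 0.1425) / 0.80175 = 1.0275 / 0.80175 ≈ 1.282.

m_F = 1.282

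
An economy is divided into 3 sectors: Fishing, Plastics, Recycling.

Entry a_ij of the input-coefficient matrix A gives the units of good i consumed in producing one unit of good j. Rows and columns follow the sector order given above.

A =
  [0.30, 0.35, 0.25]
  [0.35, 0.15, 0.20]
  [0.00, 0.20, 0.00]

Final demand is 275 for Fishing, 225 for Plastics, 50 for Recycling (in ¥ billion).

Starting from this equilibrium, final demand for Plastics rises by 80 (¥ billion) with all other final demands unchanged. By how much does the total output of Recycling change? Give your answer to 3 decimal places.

I − A =
  [   0.70    -0.35    -0.25]
  [  -0.35     0.85    -0.20]
  [   0.00    -0.20     1.00]
Cofactors of I−A, C_ij = (−1)^(i+j)·(minor ij) (rows/columns in the sector order above):
  C_11 = (0.85)(1.00) − (-0.20)(-0.20) = 0.8100
  C_12 = −[(-0.35)(1.00) − (-0.20)(0.00)] = 0.3500
  C_13 = (-0.35)(-0.20) − (0.85)(0.00) = 0.0700
  C_21 = −[(-0.35)(1.00) − (-0.25)(-0.20)] = 0.4000
  C_22 = (0.70)(1.00) − (-0.25)(0.00) = 0.7000
  C_23 = −[(0.70)(-0.20) − (-0.35)(0.00)] = 0.1400
  C_31 = (-0.35)(-0.20) − (-0.25)(0.85) = 0.2825
  C_32 = −[(0.70)(-0.20) − (-0.25)(-0.35)] = 0.2275
  C_33 = (0.70)(0.85) − (-0.35)(-0.35) = 0.4725
det(I−A) = Σ_j (I−A)_1j·C_1j = (0.70)(0.8100) + (-0.35)(0.3500) + (-0.25)(0.0700) = 0.4270
adj(I−A) = Cᵀ =
  [ 0.8100   0.4000   0.2825]
  [ 0.3500   0.7000   0.2275]
  [ 0.0700   0.1400   0.4725]
(I − A)⁻¹ = adj(I−A) / det(I−A) ≈
  [   1.8970     0.9368     0.6616]
  [   0.8197     1.6393     0.5328]
  [   0.1639     0.3279     1.1066]
Δx = (I − A)⁻¹ Δd with Δd having +80 in the Plastics component and 0 elsewhere.
So Δx_R = L_RP · (+80), where L_RP = adj(I−A)_RP / det(I−A) = 0.1400 / 0.4270.
Δx_R = 0.1400 × (+80) / 0.4270 = 11.20 / 0.4270 ≈ 26.230.

Δx_R = 26.230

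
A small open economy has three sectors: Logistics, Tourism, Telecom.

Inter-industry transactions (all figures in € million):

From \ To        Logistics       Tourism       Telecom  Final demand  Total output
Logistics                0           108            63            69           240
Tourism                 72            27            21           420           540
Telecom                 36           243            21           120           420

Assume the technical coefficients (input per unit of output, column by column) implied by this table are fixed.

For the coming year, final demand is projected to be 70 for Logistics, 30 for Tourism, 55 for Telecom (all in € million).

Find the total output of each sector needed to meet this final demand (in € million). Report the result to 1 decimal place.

Technical coefficients a_ij = z_ij / X_j:
  a_11 = 0/240 = 0.00, a_21 = 72/240 = 0.30, a_31 = 36/240 = 0.15
  a_12 = 108/540 = 0.20, a_22 = 27/540 = 0.05, a_32 = 243/540 = 0.45
  a_13 = 63/420 = 0.15, a_23 = 21/420 = 0.05, a_33 = 21/420 = 0.05
I − A =
  [   1.00    -0.20    -0.15]
  [  -0.30     0.95    -0.05]
  [  -0.15    -0.45     0.95]
Cofactors of I−A, C_ij = (−1)^(i+j)·(minor ij) (rows/columns in the sector order above):
  C_11 = (0.95)(0.95) − (-0.05)(-0.45) = 0.8800
  C_12 = −[(-0.30)(0.95) − (-0.05)(-0.15)] = 0.2925
  C_13 = (-0.30)(-0.45) − (0.95)(-0.15) = 0.2775
  C_21 = −[(-0.20)(0.95) − (-0.15)(-0.45)] = 0.2575
  C_22 = (1.00)(0.95) − (-0.15)(-0.15) = 0.9275
  C_23 = −[(1.00)(-0.45) − (-0.20)(-0.15)] = 0.4800
  C_31 = (-0.20)(-0.05) − (-0.15)(0.95) = 0.1525
  C_32 = −[(1.00)(-0.05) − (-0.15)(-0.30)] = 0.0950
  C_33 = (1.00)(0.95) − (-0.20)(-0.30) = 0.8900
det(I−A) = Σ_j (I−A)_1j·C_1j = (1.00)(0.8800) + (-0.20)(0.2925) + (-0.15)(0.2775) = 0.779875
adj(I−A) = Cᵀ =
  [ 0.8800   0.2575   0.1525]
  [ 0.2925   0.9275   0.0950]
  [ 0.2775   0.4800   0.8900]
(I − A)⁻¹ = adj(I−A) / det(I−A) ≈
  [   1.1284     0.3302     0.1955]
  [   0.3751     1.1893     0.1218]
  [   0.3558     0.6155     1.1412]
x = (I − A)⁻¹ d = adj(I−A)·d / det(I−A), with det(I−A) = 0.779875:
  x_1 = (0.8800·70 + 0.2575·30 + 0.1525·55) / 0.779875 = 77.7125 / 0.779875 ≈ 99.6
  x_2 = (0.2925·70 + 0.9275·30 + 0.0950·55) / 0.779875 = 53.525 / 0.779875 ≈ 68.6
  x_3 = (0.2775·70 + 0.4800·30 + 0.8900·55) / 0.779875 = 82.775 / 0.779875 ≈ 106.1

x_1 = 99.6, x_2 = 68.6, x_3 = 106.1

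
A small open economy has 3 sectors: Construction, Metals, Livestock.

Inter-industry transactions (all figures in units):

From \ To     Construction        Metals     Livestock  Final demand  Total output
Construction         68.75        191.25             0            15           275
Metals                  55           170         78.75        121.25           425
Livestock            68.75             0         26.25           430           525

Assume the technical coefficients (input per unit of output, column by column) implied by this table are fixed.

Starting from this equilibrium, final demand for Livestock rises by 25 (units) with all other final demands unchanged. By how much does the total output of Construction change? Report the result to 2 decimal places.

Technical coefficients a_ij = z_ij / X_j:
  a_CC = 68.75/275 = 0.25, a_MC = 55/275 = 0.20, a_LC = 68.75/275 = 0.25
  a_CM = 191.25/425 = 0.45, a_MM = 170/425 = 0.40, a_LM = 0/425 = 0.00
  a_CL = 0/525 = 0.00, a_ML = 78.75/525 = 0.15, a_LL = 26.25/525 = 0.05
I − A =
  [   0.75    -0.45     0.00]
  [  -0.20     0.60    -0.15]
  [  -0.25     0.00     0.95]
Cofactors of I−A, C_ij = (−1)^(i+j)·(minor ij) (rows/columns in the sector order above):
  C_11 = (0.60)(0.95) − (-0.15)(0.00) = 0.5700
  C_12 = −[(-0.20)(0.95) − (-0.15)(-0.25)] = 0.2275
  C_13 = (-0.20)(0.00) − (0.60)(-0.25) = 0.1500
  C_21 = −[(-0.45)(0.95) − (0.00)(0.00)] = 0.4275
  C_22 = (0.75)(0.95) − (0.00)(-0.25) = 0.7125
  C_23 = −[(0.75)(0.00) − (-0.45)(-0.25)] = 0.1125
  C_31 = (-0.45)(-0.15) − (0.00)(0.60) = 0.0675
  C_32 = −[(0.75)(-0.15) − (0.00)(-0.20)] = 0.1125
  C_33 = (0.75)(0.60) − (-0.45)(-0.20) = 0.3600
det(I−A) = Σ_j (I−A)_1j·C_1j = (0.75)(0.5700) + (-0.45)(0.2275) + (0.00)(0.1500) = 0.325125
adj(I−A) = Cᵀ =
  [ 0.5700   0.4275   0.0675]
  [ 0.2275   0.7125   0.1125]
  [ 0.1500   0.1125   0.3600]
(I − A)⁻¹ = adj(I−A) / det(I−A) ≈
  [   1.7532     1.3149     0.2076]
  [   0.6997     2.1915     0.3460]
  [   0.4614     0.3460     1.1073]
Δx = (I − A)⁻¹ Δd with Δd having +25 in the Livestock component and 0 elsewhere.
So Δx_C = L_CL · (+25), where L_CL = adj(I−A)_CL / det(I−A) = 0.0675 / 0.325125.
Δx_C = 0.0675 × (+25) / 0.325125 = 1.6875 / 0.325125 ≈ 5.19.

Δx_C = 5.19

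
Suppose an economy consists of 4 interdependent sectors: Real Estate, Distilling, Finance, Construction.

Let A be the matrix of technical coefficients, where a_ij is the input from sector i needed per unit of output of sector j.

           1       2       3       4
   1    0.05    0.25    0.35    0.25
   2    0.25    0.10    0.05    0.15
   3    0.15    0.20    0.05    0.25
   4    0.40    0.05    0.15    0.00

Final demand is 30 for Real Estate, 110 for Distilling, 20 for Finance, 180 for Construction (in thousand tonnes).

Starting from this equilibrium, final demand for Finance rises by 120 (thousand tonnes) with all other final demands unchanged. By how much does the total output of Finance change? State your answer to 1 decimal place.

Δx_3 = 166.5

I − A =
  [   0.95    -0.25    -0.35    -0.25]
  [  -0.25     0.90    -0.05    -0.15]
  [  -0.15    -0.20     0.95    -0.25]
  [  -0.40    -0.05    -0.15     1.00]
Compute the cofactors C_ij = (−1)^(i+j)·(3×3 minor ij) of I−A; the adjugate is their transpose:
adj(I−A) = Cᵀ =
  [ 0.799000   0.321875   0.364875   0.339250]
  [ 0.301000   0.678750   0.181750   0.222500]
  [ 0.289000   0.246250   0.677250   0.278500]
  [ 0.378000   0.199625   0.256625   0.676750]
det(I−A) = Σ_j (I−A)_1j·C_1j = (0.95)(0.799000) + (-0.25)(0.301000) + (-0.35)(0.289000) + (-0.25)(0.378000) = 0.48815
(I − A)⁻¹ = adj(I−A) / det(I−A) ≈
  [   1.6368     0.6594     0.7475     0.6950]
  [   0.6166     1.3905     0.3723     0.4558]
  [   0.5920     0.5045     1.3874     0.5705]
  [   0.7744     0.4089     0.5257     1.3864]
Δx = (I − A)⁻¹ Δd with Δd having +120 in the Finance component and 0 elsewhere.
So Δx_3 = L_33 · (+120), where L_33 = adj(I−A)_33 / det(I−A) = 0.677250 / 0.48815.
Δx_3 = 0.677250 × (+120) / 0.48815 = 81.27 / 0.48815 ≈ 166.5.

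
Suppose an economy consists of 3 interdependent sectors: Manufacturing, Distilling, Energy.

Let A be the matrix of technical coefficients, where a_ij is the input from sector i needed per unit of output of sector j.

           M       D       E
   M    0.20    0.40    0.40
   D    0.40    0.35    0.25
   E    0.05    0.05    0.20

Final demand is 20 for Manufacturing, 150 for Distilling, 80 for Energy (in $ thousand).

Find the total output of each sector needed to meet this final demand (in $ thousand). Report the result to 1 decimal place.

x_M = 356.9, x_D = 509.7, x_E = 154.2

I − A =
  [   0.80    -0.40    -0.40]
  [  -0.40     0.65    -0.25]
  [  -0.05    -0.05     0.80]
Cofactors of I−A, C_ij = (−1)^(i+j)·(minor ij) (rows/columns in the sector order above):
  C_11 = (0.65)(0.80) − (-0.25)(-0.05) = 0.5075
  C_12 = −[(-0.40)(0.80) − (-0.25)(-0.05)] = 0.3325
  C_13 = (-0.40)(-0.05) − (0.65)(-0.05) = 0.0525
  C_21 = −[(-0.40)(0.80) − (-0.40)(-0.05)] = 0.3400
  C_22 = (0.80)(0.80) − (-0.40)(-0.05) = 0.6200
  C_23 = −[(0.80)(-0.05) − (-0.40)(-0.05)] = 0.0600
  C_31 = (-0.40)(-0.25) − (-0.40)(0.65) = 0.3600
  C_32 = −[(0.80)(-0.25) − (-0.40)(-0.40)] = 0.3600
  C_33 = (0.80)(0.65) − (-0.40)(-0.40) = 0.3600
det(I−A) = Σ_j (I−A)_1j·C_1j = (0.80)(0.5075) + (-0.40)(0.3325) + (-0.40)(0.0525) = 0.2520
adj(I−A) = Cᵀ =
  [ 0.5075   0.3400   0.3600]
  [ 0.3325   0.6200   0.3600]
  [ 0.0525   0.0600   0.3600]
(I − A)⁻¹ = adj(I−A) / det(I−A) ≈
  [   2.0139     1.3492     1.4286]
  [   1.3194     2.4603     1.4286]
  [   0.2083     0.2381     1.4286]
x = (I − A)⁻¹ d = adj(I−A)·d / det(I−A), with det(I−A) = 0.2520:
  x_M = (0.5075·20 + 0.3400·150 + 0.3600·80) / 0.2520 = 89.95 / 0.2520 ≈ 356.9
  x_D = (0.3325·20 + 0.6200·150 + 0.3600·80) / 0.2520 = 128.45 / 0.2520 ≈ 509.7
  x_E = (0.0525·20 + 0.0600·150 + 0.3600·80) / 0.2520 = 38.85 / 0.2520 ≈ 154.2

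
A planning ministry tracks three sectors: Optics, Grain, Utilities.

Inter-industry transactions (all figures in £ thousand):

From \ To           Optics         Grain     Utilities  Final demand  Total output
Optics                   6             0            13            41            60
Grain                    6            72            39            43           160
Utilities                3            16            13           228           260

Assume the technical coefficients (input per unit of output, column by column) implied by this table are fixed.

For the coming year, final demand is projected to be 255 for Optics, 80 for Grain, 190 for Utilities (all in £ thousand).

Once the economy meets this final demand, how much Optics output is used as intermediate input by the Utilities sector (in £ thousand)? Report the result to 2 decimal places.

Technical coefficients a_ij = z_ij / X_j:
  a_OO = 6/60 = 0.10, a_GO = 6/60 = 0.10, a_UO = 3/60 = 0.05
  a_OG = 0/160 = 0.00, a_GG = 72/160 = 0.45, a_UG = 16/160 = 0.10
  a_OU = 13/260 = 0.05, a_GU = 39/260 = 0.15, a_UU = 13/260 = 0.05
I − A =
  [   0.90     0.00    -0.05]
  [  -0.10     0.55    -0.15]
  [  -0.05    -0.10     0.95]
Cofactors of I−A, C_ij = (−1)^(i+j)·(minor ij) (rows/columns in the sector order above):
  C_11 = (0.55)(0.95) − (-0.15)(-0.10) = 0.5075
  C_12 = −[(-0.10)(0.95) − (-0.15)(-0.05)] = 0.1025
  C_13 = (-0.10)(-0.10) − (0.55)(-0.05) = 0.0375
  C_21 = −[(0.00)(0.95) − (-0.05)(-0.10)] = 0.0050
  C_22 = (0.90)(0.95) − (-0.05)(-0.05) = 0.8525
  C_23 = −[(0.90)(-0.10) − (0.00)(-0.05)] = 0.0900
  C_31 = (0.00)(-0.15) − (-0.05)(0.55) = 0.0275
  C_32 = −[(0.90)(-0.15) − (-0.05)(-0.10)] = 0.1400
  C_33 = (0.90)(0.55) − (0.00)(-0.10) = 0.4950
det(I−A) = Σ_j (I−A)_1j·C_1j = (0.90)(0.5075) + (0.00)(0.1025) + (-0.05)(0.0375) = 0.454875
adj(I−A) = Cᵀ =
  [ 0.5075   0.0050   0.0275]
  [ 0.1025   0.8525   0.1400]
  [ 0.0375   0.0900   0.4950]
(I − A)⁻¹ = adj(I−A) / det(I−A) ≈
  [   1.1157     0.0110     0.0605]
  [   0.2253     1.8741     0.3078]
  [   0.0824     0.1979     1.0882]
First solve x = (I − A)⁻¹ d = adj(I−A)·d / det(I−A); in particular x_U = (0.0375·255 + 0.0900·80 + 0.4950·190) / 0.454875 = 110.8125 / 0.454875 ≈ 243.6109.
Intermediate flow from O to U: z_OU = a_OU · x_U = 0.05 × 110.8125 / 0.454875 = 5.540625 / 0.454875 ≈ 12.18.

z_OU = 12.18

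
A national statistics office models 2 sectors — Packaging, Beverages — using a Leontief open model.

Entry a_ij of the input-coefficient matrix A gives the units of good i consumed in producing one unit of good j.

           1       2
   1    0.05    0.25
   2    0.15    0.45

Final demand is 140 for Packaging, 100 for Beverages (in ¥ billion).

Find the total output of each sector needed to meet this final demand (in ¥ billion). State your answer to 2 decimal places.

x_1 = 210.31, x_2 = 239.18

I − A =
  [   0.95    -0.25]
  [  -0.15     0.55]
det(I−A) = (0.95)(0.55) − (-0.25)(-0.15) = 0.4850
adj(I−A) = [[0.55, 0.25], [0.15, 0.95]]
(I − A)⁻¹ = adj(I−A) / det(I−A) ≈
  [   1.1340     0.5155]
  [   0.3093     1.9588]
x = (I − A)⁻¹ d = adj(I−A)·d / det(I−A), with det(I−A) = 0.4850:
  x_1 = (0.55·140 + 0.25·100) / 0.4850 = 102.00 / 0.4850 ≈ 210.31
  x_2 = (0.15·140 + 0.95·100) / 0.4850 = 116.00 / 0.4850 ≈ 239.18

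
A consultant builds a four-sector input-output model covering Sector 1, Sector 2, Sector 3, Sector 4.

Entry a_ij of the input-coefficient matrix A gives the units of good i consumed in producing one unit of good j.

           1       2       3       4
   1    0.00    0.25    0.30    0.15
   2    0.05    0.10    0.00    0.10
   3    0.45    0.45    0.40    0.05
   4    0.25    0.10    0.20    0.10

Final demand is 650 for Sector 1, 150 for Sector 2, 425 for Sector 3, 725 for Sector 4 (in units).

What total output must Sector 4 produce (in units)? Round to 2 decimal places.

x_4 = 1958.49

I − A =
  [   1.00    -0.25    -0.30    -0.15]
  [  -0.05     0.90     0.00    -0.10]
  [  -0.45    -0.45     0.60    -0.05]
  [  -0.25    -0.10    -0.20     0.90]
Compute the cofactors C_ij = (−1)^(i+j)·(3×3 minor ij) of I−A; the adjugate is their transpose:
adj(I−A) = Cᵀ =
  [ 0.46200   0.27800   0.27200   0.12300]
  [ 0.05050   0.36875   0.04250   0.05175]
  [ 0.40300   0.50425   0.74800   0.16475]
  [ 0.22350   0.23025   0.24650   0.40425]
det(I−A) = Σ_j (I−A)_1j·C_1j = (1.00)(0.46200) + (-0.25)(0.05050) + (-0.30)(0.40300) + (-0.15)(0.22350) = 0.29495
(I − A)⁻¹ = adj(I−A) / det(I−A) ≈
  [   1.5664     0.9425     0.9222     0.4170]
  [   0.1712     1.2502     0.1441     0.1755]
  [   1.3663     1.7096     2.5360     0.5586]
  [   0.7578     0.7806     0.8357     1.3706]
x = (I − A)⁻¹ d = adj(I−A)·d / det(I−A), with det(I−A) = 0.29495:
  x_1 = (0.46200·650 + 0.27800·150 + 0.27200·425 + 0.12300·725) / 0.29495 = 546.775 / 0.29495 ≈ 1853.79
  x_2 = (0.05050·650 + 0.36875·150 + 0.04250·425 + 0.05175·725) / 0.29495 = 143.71875 / 0.29495 ≈ 487.26
  x_3 = (0.40300·650 + 0.50425·150 + 0.74800·425 + 0.16475·725) / 0.29495 = 774.93125 / 0.29495 ≈ 2627.33
  x_4 = (0.22350·650 + 0.23025·150 + 0.24650·425 + 0.40425·725) / 0.29495 = 577.65625 / 0.29495 ≈ 1958.49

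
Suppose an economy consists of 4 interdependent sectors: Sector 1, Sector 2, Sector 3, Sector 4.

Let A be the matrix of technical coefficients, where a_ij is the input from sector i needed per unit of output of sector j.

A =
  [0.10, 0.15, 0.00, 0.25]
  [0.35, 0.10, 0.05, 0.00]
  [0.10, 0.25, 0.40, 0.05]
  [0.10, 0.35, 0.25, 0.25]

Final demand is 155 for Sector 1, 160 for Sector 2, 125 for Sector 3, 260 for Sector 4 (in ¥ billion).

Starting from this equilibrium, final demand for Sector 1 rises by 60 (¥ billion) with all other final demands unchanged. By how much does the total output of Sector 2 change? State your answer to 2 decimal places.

Δx_2 = 33.85

I − A =
  [   0.90    -0.15     0.00    -0.25]
  [  -0.35     0.90    -0.05     0.00]
  [  -0.10    -0.25     0.60    -0.05]
  [  -0.10    -0.35    -0.25     0.75]
Compute the cofactors C_ij = (−1)^(i+j)·(3×3 minor ij) of I−A; the adjugate is their transpose:
adj(I−A) = Cᵀ =
  [ 0.383500   0.133750   0.066250   0.132250]
  [ 0.157125   0.372500   0.054375   0.056000]
  [ 0.143750   0.199000   0.515000   0.082250]
  [ 0.172375   0.258000   0.205875   0.442500]
det(I−A) = Σ_j (I−A)_1j·C_1j = (0.90)(0.383500) + (-0.15)(0.157125) + (0.00)(0.143750) + (-0.25)(0.172375) = 0.2784875
(I − A)⁻¹ = adj(I−A) / det(I−A) ≈
  [   1.3771     0.4803     0.2379     0.4749]
  [   0.5642     1.3376     0.1953     0.2011]
  [   0.5162     0.7146     1.8493     0.2953]
  [   0.6190     0.9264     0.7393     1.5889]
Δx = (I − A)⁻¹ Δd with Δd having +60 in the Sector 1 component and 0 elsewhere.
So Δx_2 = L_21 · (+60), where L_21 = adj(I−A)_21 / det(I−A) = 0.157125 / 0.2784875.
Δx_2 = 0.157125 × (+60) / 0.2784875 = 9.4275 / 0.2784875 ≈ 33.85.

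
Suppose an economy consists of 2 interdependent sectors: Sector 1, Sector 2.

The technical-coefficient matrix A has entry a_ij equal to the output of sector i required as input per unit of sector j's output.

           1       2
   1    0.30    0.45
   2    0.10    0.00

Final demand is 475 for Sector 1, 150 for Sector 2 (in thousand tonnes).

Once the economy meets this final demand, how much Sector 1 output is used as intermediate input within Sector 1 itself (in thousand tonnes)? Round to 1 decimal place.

I − A =
  [   0.70    -0.45]
  [  -0.10     1.00]
det(I−A) = (0.70)(1.00) − (-0.45)(-0.10) = 0.6550
adj(I−A) = [[1.00, 0.45], [0.10, 0.70]]
(I − A)⁻¹ = adj(I−A) / det(I−A) ≈
  [   1.5267     0.6870]
  [   0.1527     1.0687]
First solve x = (I − A)⁻¹ d = adj(I−A)·d / det(I−A); in particular x_1 = (1.00·475 + 0.45·150) / 0.6550 = 542.50 / 0.6550 ≈ 828.244.
Intermediate flow from 1 to 1: z_11 = a_11 · x_1 = 0.30 × 542.50 / 0.6550 = 162.75 / 0.6550 ≈ 248.5.

z_11 = 248.5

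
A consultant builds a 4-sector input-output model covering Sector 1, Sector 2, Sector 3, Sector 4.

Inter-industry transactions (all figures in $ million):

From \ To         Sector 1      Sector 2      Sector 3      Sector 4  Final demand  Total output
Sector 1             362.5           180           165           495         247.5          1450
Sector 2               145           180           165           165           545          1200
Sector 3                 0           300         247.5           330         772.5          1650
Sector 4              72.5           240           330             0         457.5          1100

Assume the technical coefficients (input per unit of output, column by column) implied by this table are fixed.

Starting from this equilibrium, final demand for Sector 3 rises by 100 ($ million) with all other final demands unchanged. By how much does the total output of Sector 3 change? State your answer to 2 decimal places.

Δx_3 = 138.38

Technical coefficients a_ij = z_ij / X_j:
  a_11 = 362.5/1450 = 0.25, a_21 = 145/1450 = 0.10, a_31 = 0/1450 = 0.00, a_41 = 72.5/1450 = 0.05
  a_12 = 180/1200 = 0.15, a_22 = 180/1200 = 0.15, a_32 = 300/1200 = 0.25, a_42 = 240/1200 = 0.20
  a_13 = 165/1650 = 0.10, a_23 = 165/1650 = 0.10, a_33 = 247.5/1650 = 0.15, a_43 = 330/1650 = 0.20
  a_14 = 495/1100 = 0.45, a_24 = 165/1100 = 0.15, a_34 = 330/1100 = 0.30, a_44 = 0/1100 = 0.00
I − A =
  [   0.75    -0.15    -0.10    -0.45]
  [  -0.10     0.85    -0.10    -0.15]
  [   0.00    -0.25     0.85    -0.30]
  [  -0.05    -0.20    -0.20     1.00]
Compute the cofactors C_ij = (−1)^(i+j)·(3×3 minor ij) of I−A; the adjugate is their transpose:
adj(I−A) = Cᵀ =
  [ 0.607500   0.248500   0.187000   0.366750]
  [ 0.086875   0.571875   0.115000   0.159375]
  [ 0.045625   0.229125   0.570750   0.226125]
  [ 0.056875   0.172625   0.146500   0.507875]
det(I−A) = Σ_j (I−A)_1j·C_1j = (0.75)(0.607500) + (-0.15)(0.086875) + (-0.10)(0.045625) + (-0.45)(0.056875) = 0.4124375
(I − A)⁻¹ = adj(I−A) / det(I−A) ≈
  [   1.4730     0.6025     0.4534     0.8892]
  [   0.2106     1.3866     0.2788     0.3864]
  [   0.1106     0.5555     1.3838     0.5483]
  [   0.1379     0.4185     0.3552     1.2314]
Δx = (I − A)⁻¹ Δd with Δd having +100 in the Sector 3 component and 0 elsewhere.
So Δx_3 = L_33 · (+100), where L_33 = adj(I−A)_33 / det(I−A) = 0.570750 / 0.4124375.
Δx_3 = 0.570750 × (+100) / 0.4124375 = 57.075 / 0.4124375 ≈ 138.38.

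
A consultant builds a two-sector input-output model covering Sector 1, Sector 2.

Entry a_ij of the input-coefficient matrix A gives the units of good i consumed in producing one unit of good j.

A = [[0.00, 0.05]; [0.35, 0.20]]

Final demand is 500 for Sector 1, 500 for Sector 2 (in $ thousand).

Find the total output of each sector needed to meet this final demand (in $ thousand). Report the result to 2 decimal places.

x_1 = 543.13, x_2 = 862.62

I − A =
  [   1.00    -0.05]
  [  -0.35     0.80]
det(I−A) = (1.00)(0.80) − (-0.05)(-0.35) = 0.7825
adj(I−A) = [[0.80, 0.05], [0.35, 1.00]]
(I − A)⁻¹ = adj(I−A) / det(I−A) ≈
  [   1.0224     0.0639]
  [   0.4473     1.2780]
x = (I − A)⁻¹ d = adj(I−A)·d / det(I−A), with det(I−A) = 0.7825:
  x_1 = (0.80·500 + 0.05·500) / 0.7825 = 425.00 / 0.7825 ≈ 543.13
  x_2 = (0.35·500 + 1.00·500) / 0.7825 = 675.00 / 0.7825 ≈ 862.62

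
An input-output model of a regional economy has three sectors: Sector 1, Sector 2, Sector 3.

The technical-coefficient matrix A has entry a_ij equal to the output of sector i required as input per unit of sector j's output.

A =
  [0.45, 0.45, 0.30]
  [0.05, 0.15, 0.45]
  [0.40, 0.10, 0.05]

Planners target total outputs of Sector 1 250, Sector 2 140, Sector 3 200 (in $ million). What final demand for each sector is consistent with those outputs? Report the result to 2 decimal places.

I − A =
  [   0.55    -0.45    -0.30]
  [  -0.05     0.85    -0.45]
  [  -0.40    -0.10     0.95]
d = (I − A) x:
  d_1 = (+0.55)·250 + (-0.45)·140 + (-0.30)·200 = 14.50
  d_2 = (-0.05)·250 + (+0.85)·140 + (-0.45)·200 = 16.50
  d_3 = (-0.40)·250 + (-0.10)·140 + (+0.95)·200 = 76.00

d_1 = 14.50, d_2 = 16.50, d_3 = 76.00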